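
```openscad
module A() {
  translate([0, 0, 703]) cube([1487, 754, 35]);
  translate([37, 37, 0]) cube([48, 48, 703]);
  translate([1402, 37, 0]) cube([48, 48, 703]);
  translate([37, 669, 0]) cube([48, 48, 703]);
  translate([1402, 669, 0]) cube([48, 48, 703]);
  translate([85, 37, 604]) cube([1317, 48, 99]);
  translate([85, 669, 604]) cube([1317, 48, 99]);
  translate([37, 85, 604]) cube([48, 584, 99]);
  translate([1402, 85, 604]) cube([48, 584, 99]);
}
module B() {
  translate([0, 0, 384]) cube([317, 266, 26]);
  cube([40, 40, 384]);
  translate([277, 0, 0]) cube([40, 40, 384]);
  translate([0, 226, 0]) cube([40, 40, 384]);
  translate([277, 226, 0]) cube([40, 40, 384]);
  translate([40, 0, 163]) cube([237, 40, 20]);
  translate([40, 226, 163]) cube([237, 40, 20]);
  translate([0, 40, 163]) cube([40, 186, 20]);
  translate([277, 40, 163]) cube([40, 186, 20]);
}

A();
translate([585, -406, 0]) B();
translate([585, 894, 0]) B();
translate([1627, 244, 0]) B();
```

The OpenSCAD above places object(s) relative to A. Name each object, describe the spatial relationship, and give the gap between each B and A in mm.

A is a table. B is a stool. Three stools sit around the table at the −y, +y, +x sides. The gap between each stool and the table is 140 mm.

Each stool's nearest face is 140 mm from the table's bounding box.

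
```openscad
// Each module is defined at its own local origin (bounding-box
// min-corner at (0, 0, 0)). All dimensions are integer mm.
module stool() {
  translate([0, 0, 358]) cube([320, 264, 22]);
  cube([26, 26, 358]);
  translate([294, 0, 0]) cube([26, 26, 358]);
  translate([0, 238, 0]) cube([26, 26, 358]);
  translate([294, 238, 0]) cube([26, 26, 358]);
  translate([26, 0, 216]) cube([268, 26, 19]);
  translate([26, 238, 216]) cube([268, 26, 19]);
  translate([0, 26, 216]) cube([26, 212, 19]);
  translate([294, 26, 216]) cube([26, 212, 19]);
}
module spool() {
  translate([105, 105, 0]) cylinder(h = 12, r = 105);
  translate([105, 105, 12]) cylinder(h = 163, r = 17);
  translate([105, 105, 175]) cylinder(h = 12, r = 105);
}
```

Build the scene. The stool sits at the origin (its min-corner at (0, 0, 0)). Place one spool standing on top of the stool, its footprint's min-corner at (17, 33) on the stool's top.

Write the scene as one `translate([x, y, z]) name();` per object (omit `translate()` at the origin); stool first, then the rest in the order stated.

stool();
translate([17, 33, 380]) spool();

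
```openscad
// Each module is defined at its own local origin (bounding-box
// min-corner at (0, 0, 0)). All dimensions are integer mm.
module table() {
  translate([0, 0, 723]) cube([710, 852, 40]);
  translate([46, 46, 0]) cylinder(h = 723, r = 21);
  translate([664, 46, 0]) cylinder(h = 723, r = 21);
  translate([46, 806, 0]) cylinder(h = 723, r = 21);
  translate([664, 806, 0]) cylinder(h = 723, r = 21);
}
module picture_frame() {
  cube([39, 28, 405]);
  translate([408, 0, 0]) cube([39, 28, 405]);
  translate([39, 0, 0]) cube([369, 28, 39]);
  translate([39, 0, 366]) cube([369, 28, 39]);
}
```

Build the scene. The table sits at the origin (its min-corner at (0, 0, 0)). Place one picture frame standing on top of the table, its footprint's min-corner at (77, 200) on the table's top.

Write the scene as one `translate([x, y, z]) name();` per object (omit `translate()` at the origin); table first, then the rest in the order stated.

table();
translate([77, 200, 763]) picture_frame();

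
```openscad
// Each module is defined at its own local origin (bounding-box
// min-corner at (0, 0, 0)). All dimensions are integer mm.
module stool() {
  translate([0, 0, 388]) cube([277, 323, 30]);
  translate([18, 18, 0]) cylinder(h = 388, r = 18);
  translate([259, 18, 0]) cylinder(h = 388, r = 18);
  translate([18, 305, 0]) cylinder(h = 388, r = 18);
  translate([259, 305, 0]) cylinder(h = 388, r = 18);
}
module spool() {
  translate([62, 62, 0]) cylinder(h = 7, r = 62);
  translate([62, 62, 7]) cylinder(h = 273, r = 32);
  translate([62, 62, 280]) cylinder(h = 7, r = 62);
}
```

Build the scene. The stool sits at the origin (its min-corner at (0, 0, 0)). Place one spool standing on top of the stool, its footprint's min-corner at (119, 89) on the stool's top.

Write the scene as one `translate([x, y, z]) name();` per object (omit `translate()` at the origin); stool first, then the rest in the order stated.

stool();
translate([119, 89, 418]) spool();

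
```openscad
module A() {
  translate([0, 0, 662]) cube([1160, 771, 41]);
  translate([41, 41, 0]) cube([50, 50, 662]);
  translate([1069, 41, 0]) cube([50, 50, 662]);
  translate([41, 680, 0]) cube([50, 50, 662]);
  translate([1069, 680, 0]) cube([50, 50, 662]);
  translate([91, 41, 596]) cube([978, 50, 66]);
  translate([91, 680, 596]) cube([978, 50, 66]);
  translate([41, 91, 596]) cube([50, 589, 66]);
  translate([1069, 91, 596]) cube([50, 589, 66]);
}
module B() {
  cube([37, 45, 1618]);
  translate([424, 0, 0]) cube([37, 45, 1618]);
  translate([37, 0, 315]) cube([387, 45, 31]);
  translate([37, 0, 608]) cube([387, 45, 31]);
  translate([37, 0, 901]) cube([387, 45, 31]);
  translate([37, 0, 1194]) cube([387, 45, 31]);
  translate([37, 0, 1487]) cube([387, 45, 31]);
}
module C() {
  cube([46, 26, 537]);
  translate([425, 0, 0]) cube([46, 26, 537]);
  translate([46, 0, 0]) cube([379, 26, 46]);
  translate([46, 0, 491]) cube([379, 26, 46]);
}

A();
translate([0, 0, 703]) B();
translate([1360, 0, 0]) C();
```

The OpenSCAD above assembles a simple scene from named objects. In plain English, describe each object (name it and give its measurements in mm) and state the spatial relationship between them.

A is a table with a 1160×771 mm rectangular top, 41 mm thick, top surface at z = 703 mm, supported by four 50×50 mm square legs, each inset 41 mm from the nearest pair of top edges, running from the floor. Four apron rails, 50 mm thick and 66 mm tall, run between adjacent legs with their top edges flush with the underside of the top and their outer faces flush with the legs' outer faces.

B is a wooden ladder with two side rails of 37×45 mm section and 1618 mm height, set 461 mm apart overall. Between them run 5 rectangular rungs (45 mm deep, 31 mm thick), front faces flush with the rails' −y face. The bottom of the first rung is 315 mm above the floor and each subsequent rung is 293 mm higher than the one below.

C is a rectangular picture frame lying in the x–z plane (depth along y). The opening is 379 mm wide (x) by 445 mm tall (z), surrounded by a border 46 mm wide on all four sides. The frame is 26 mm deep and is made of two full-height vertical stiles with two horizontal rails fitted between them.

The ladder is on top of the table. The picture frame is on the floor beside the table on its +x side.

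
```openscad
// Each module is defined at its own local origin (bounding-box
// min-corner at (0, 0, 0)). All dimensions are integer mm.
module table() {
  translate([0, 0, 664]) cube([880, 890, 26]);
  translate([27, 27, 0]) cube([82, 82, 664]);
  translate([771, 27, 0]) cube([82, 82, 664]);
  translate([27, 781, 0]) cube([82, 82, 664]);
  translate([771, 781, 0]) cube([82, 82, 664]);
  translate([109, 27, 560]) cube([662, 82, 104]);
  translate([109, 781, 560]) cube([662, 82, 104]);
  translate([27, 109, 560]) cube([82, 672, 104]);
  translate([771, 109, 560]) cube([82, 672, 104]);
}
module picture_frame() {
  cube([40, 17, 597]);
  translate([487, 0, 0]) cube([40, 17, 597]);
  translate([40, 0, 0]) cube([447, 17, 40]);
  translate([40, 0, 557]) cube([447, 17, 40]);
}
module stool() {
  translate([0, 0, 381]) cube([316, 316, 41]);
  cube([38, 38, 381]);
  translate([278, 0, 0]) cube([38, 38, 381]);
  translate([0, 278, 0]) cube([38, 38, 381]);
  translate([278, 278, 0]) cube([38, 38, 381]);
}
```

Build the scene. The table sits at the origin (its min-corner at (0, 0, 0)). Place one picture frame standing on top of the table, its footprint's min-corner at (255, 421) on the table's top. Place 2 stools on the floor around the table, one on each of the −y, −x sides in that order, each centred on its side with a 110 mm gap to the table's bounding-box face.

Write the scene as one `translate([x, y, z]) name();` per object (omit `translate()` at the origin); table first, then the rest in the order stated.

table();
translate([255, 421, 690]) picture_frame();
translate([282, -426, 0]) stool();
translate([-426, 287, 0]) stool();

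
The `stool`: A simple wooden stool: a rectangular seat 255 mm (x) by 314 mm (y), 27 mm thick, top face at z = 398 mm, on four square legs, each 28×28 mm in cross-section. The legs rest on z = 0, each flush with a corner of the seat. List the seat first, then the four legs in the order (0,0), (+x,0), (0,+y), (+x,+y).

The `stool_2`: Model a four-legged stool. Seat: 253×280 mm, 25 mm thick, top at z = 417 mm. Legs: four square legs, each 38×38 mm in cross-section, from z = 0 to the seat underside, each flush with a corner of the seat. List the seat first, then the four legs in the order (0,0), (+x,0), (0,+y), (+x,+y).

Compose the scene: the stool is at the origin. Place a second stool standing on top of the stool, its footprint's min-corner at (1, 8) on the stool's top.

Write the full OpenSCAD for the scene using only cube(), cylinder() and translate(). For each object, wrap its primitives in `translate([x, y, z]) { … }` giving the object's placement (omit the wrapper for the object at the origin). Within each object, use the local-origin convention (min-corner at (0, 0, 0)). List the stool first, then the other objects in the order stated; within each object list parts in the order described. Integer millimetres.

translate([0, 0, 371]) cube([255, 314, 27]);
cube([28, 28, 371]);
translate([227, 0, 0]) cube([28, 28, 371]);
translate([0, 286, 0]) cube([28, 28, 371]);
translate([227, 286, 0]) cube([28, 28, 371]);
translate([1, 8, 398]) {
  translate([0, 0, 392]) cube([253, 280, 25]);
  cube([38, 38, 392]);
  translate([215, 0, 0]) cube([38, 38, 392]);
  translate([0, 242, 0]) cube([38, 38, 392]);
  translate([215, 242, 0]) cube([38, 38, 392]);
}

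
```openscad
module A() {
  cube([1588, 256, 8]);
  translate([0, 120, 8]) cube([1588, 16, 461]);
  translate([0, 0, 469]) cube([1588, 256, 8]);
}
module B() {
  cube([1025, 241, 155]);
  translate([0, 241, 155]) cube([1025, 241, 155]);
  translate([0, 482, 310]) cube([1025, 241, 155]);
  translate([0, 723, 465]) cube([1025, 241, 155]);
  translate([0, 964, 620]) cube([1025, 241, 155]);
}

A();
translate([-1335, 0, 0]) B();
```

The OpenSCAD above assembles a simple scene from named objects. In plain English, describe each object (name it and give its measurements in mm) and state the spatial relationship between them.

A is an I-beam lying along x, 1588 mm long. Overall section height 477 mm. Two flanges 256 mm wide (y) and 8 mm thick, one on the floor and one at the top; a web 16 mm thick runs between them, centred on the flange width.

B is a run of 5 identical solid stair steps. Each tread is 1025×241 mm and each step block is 155 mm high. Step 1 rests on the floor; step k is offset from step 1 by (k−1)×241 mm in y and (k−1)×155 mm in z.

The staircase is on the floor beside the I-beam on its −x side.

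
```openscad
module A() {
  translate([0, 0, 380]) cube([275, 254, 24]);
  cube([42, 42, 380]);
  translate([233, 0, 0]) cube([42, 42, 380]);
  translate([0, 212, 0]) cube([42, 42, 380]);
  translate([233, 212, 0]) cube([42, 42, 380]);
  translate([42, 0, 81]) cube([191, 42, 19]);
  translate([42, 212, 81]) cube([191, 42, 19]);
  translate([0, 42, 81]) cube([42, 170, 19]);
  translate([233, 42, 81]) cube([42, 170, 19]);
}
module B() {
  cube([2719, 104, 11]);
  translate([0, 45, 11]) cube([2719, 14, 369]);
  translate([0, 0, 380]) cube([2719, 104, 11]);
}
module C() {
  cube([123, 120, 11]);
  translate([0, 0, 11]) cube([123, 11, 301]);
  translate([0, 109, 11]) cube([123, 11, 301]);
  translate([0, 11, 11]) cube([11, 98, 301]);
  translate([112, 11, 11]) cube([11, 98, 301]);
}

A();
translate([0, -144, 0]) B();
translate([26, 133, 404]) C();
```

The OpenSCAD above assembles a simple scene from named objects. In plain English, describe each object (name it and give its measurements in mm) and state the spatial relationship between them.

A is a four-legged stool. The seat is a 275×254×24 mm slab whose top surface is at z = 404 mm; four square legs, each 42×42 mm in cross-section, run from the floor (z = 0) to the underside of the seat, each flush with a corner of the seat. Four stretchers, 42 mm wide and 19 mm tall, connect adjacent legs with their undersides at z = 81 mm, each running between the inner faces of the legs it joins and aligned with the legs' outer faces on the other axis.

B is an I-beam lying along x, 2719 mm long. Overall section height 391 mm. Two flanges 104 mm wide (y) and 11 mm thick, one on the floor and one at the top; a web 14 mm thick runs between them, centred on the flange width.

C is an open storage box with external size 123×120×312 mm and wall thickness 11 mm (the base is also 11 mm thick). The base covers the whole footprint; the four walls stand on the base, with the y-facing walls full-width and the x-facing walls fitting between their inner faces.

The I-beam is on the floor beside the stool on its −y side. The open box is on top of the stool.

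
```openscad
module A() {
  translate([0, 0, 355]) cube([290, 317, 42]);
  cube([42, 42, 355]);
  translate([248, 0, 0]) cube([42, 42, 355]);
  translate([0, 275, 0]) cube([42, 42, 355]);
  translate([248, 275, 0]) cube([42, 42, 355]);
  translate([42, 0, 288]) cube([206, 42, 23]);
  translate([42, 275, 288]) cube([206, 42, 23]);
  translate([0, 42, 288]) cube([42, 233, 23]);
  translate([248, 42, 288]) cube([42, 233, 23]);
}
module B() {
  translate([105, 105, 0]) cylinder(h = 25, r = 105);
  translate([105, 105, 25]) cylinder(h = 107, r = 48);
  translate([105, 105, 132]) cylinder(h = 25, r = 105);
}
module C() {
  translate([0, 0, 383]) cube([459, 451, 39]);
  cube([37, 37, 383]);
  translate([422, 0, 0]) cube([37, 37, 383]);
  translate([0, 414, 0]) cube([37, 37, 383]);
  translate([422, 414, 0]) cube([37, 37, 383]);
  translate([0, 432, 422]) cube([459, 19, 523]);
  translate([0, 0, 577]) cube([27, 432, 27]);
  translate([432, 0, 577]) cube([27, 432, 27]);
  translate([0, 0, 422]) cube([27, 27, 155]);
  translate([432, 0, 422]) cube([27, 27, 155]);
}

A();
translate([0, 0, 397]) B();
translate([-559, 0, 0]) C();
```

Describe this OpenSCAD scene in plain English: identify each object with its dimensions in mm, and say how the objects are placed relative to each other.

A is a four-legged stool. The seat is 290×317 mm, 42 mm thick, top at z = 397 mm. It stands on four square legs, each 42×42 mm in cross-section, from z = 0 to the seat underside, each flush with a corner of the seat. Four stretchers, 42 mm wide and 23 mm tall, connect adjacent legs with their undersides at z = 288 mm, each running between the inner faces of the legs it joins and aligned with the legs' outer faces on the other axis.

B is a spool: two coaxial disc flanges of radius 105 mm and thickness 25 mm, joined by a core cylinder of radius 48 mm and height 107 mm. The lower flange rests on z = 0 and the three cylinders share a vertical axis.

C is a chair. The seat is a 459×451×39 mm slab with its top at z = 422 mm, on four 37×37 mm corner legs (flush with the seat edges, standing on z = 0). A flat backrest 19 mm thick, 523 mm tall, spans the full seat width and rises from the seat top along its +y edge, rear face flush with the rear of the seat. Two armrests of 27×27 mm section run along each side from the seat's front edge to the front of the backrest, top faces 182 mm above the seat top and outer faces flush with the seat's x-edges; a 27×27 mm post under the front of each armrest stands on the seat at the front corner.

The spool is on top of the stool. The chair is on the floor beside the stool on its −x side.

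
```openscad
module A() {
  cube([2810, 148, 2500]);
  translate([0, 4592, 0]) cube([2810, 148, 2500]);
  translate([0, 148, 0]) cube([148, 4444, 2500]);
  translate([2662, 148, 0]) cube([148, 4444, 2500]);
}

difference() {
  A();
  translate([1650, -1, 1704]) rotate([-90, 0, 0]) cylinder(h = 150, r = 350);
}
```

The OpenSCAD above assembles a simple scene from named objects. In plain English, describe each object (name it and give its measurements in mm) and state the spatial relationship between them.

A is the wall frame of a small rectangular building: four walls, each 2500 mm tall and 148 mm thick, enclosing a footprint 2810 mm (x) by 4740 mm (y) outside-to-outside, with no floor or roof. The front and back walls (the −y and +y sides) span the full width; the two side walls fit between them.

The house frame has a circular hole of radius 350 mm through its front wall, centred at (x = 1650, z = 1704).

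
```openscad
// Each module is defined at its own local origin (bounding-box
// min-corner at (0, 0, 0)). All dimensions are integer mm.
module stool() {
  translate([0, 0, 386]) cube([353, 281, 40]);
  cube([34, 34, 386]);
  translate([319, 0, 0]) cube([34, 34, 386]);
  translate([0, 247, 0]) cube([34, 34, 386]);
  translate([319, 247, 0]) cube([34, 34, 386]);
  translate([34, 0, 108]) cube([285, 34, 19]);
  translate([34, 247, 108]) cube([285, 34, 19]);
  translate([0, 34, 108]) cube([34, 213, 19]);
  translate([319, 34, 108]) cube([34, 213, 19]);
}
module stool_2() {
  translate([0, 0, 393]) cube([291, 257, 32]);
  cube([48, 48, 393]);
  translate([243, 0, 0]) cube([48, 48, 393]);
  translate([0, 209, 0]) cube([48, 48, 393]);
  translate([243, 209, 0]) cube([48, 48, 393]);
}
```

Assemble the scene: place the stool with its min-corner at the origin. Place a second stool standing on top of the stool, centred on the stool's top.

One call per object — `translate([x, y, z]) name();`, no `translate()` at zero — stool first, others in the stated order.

stool();
translate([31, 12, 426]) stool_2();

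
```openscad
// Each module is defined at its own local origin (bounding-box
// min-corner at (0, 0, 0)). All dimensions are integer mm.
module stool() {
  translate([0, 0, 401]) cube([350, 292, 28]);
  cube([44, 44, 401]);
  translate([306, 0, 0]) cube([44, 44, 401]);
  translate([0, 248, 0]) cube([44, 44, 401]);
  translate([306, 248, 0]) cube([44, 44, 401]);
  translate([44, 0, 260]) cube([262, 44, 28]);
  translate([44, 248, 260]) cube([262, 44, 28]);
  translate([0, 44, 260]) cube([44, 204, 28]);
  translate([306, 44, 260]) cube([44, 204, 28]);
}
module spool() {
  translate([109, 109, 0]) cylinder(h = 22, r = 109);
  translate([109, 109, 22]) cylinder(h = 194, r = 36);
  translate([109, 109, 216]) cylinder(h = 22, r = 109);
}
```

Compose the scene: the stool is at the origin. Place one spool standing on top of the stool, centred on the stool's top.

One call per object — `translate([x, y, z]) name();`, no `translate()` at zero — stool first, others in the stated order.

stool();
translate([66, 37, 429]) spool();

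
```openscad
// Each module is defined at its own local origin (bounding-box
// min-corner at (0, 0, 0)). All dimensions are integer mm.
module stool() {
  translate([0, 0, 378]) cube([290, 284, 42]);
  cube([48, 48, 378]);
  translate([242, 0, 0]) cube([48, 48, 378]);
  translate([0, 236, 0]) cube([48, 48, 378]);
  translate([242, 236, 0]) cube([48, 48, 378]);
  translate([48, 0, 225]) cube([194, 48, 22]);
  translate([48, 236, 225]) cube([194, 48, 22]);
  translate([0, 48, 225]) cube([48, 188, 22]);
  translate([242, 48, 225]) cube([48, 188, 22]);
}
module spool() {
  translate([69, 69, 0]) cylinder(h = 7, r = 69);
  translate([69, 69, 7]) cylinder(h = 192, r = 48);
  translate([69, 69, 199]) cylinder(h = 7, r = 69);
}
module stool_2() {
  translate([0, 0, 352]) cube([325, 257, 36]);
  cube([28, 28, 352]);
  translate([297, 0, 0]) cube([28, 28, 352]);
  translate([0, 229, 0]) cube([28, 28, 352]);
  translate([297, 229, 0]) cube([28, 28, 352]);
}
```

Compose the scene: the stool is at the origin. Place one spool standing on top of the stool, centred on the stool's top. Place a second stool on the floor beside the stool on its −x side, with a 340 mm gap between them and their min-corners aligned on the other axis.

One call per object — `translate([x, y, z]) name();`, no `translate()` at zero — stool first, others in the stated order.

stool();
translate([76, 73, 420]) spool();
translate([-665, 0, 0]) stool_2();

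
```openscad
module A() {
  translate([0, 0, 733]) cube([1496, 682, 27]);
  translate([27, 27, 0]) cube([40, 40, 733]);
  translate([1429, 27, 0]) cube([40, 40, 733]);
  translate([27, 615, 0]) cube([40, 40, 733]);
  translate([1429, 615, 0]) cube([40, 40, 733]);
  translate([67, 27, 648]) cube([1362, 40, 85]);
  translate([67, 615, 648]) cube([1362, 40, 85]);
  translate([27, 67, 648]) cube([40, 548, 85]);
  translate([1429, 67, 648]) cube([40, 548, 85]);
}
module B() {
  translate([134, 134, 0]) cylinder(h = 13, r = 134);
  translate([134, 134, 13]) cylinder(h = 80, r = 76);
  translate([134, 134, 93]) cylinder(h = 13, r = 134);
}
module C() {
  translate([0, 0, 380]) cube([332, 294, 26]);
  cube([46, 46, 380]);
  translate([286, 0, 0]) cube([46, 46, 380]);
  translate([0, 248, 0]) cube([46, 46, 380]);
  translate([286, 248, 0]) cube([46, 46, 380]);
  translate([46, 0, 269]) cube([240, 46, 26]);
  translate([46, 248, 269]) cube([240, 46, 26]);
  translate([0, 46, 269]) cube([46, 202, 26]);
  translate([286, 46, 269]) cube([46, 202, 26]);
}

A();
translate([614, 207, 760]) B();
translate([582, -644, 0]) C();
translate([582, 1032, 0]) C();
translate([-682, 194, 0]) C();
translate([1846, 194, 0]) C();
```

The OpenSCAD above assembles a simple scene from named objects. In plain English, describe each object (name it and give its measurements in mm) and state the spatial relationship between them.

A is a rectangular dining table. The top is 1496×682×27 mm with its upper surface at z = 760 mm. It stands on four 40×40 mm square legs, each inset 27 mm from the nearest pair of top edges, running from the floor to the underside of the top. Four apron rails, 40 mm thick and 85 mm tall, run between adjacent legs with their top edges flush with the underside of the top and their outer faces flush with the legs' outer faces.

B is a spool: two coaxial disc flanges of radius 134 mm and thickness 13 mm, joined by a core cylinder of radius 76 mm and height 80 mm. The lower flange rests on z = 0 and the three cylinders share a vertical axis.

C is a four-legged stool. The seat is a 332×294×26 mm slab whose top surface is at z = 406 mm; four square legs, each 46×46 mm in cross-section, run from the floor (z = 0) to the underside of the seat, each flush with a corner of the seat. Four stretchers, 46 mm wide and 26 mm tall, connect adjacent legs with their undersides at z = 269 mm, each running between the inner faces of the legs it joins and aligned with the legs' outer faces on the other axis.

The spool is on top of the table, centred. Four stools sit around the table at the −y, +y, −x, +x sides.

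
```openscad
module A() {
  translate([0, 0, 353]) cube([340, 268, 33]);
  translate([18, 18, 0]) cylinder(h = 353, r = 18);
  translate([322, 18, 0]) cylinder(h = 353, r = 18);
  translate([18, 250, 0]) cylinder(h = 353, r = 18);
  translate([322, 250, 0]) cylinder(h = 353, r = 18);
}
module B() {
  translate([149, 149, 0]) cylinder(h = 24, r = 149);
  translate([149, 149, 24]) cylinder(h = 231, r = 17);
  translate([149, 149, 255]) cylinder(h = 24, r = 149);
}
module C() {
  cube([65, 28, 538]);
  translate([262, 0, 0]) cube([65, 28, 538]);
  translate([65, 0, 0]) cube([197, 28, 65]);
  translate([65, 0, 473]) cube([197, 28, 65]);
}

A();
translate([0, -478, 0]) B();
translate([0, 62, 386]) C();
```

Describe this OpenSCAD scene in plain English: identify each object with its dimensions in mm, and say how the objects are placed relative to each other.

A is a four-legged stool. The seat is a 340×268×33 mm slab whose top surface is at z = 386 mm; four round legs, each 36 mm in diameter, run from the floor (z = 0) to the underside of the seat, each leg's axis is inset half a diameter from the nearest pair of seat edges (so the leg's bounding box is flush with the corner).

B is a spool: two coaxial disc flanges of radius 149 mm and thickness 24 mm, joined by a core cylinder of radius 17 mm and height 231 mm. The lower flange rests on z = 0 and the three cylinders share a vertical axis.

C is a rectangular picture frame lying in the x–z plane (depth along y). The opening is 197 mm wide (x) by 408 mm tall (z), surrounded by a border 65 mm wide on all four sides. The frame is 28 mm deep and is made of two full-height vertical stiles with two horizontal rails fitted between them.

The spool is on the floor beside the stool on its −y side. The picture frame is on top of the stool.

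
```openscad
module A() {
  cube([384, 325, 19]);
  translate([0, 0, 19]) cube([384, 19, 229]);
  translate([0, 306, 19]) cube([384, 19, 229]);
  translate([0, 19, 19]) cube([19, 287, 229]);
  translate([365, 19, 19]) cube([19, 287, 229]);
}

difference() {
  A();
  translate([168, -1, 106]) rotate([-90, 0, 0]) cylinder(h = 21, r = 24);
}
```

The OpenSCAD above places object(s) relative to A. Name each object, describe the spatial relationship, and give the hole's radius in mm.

The subtracted cylinder has r = 24 mm.

A is an open box. The open box has a circular hole through its front wall. The hole's radius is 24 mm.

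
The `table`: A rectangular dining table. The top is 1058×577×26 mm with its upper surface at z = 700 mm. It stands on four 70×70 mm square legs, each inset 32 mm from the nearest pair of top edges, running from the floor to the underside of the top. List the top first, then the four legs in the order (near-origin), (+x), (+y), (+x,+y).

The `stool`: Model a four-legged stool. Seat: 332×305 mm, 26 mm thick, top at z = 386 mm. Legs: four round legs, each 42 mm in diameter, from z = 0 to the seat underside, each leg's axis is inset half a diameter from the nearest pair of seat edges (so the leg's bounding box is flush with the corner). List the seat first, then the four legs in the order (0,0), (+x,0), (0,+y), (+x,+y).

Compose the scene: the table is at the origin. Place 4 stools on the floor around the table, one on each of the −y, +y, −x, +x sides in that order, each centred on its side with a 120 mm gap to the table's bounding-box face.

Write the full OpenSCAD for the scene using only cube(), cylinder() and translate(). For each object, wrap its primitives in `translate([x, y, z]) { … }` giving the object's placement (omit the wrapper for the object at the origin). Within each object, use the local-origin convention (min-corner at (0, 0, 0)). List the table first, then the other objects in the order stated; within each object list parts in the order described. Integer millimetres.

translate([0, 0, 674]) cube([1058, 577, 26]);
translate([32, 32, 0]) cube([70, 70, 674]);
translate([956, 32, 0]) cube([70, 70, 674]);
translate([32, 475, 0]) cube([70, 70, 674]);
translate([956, 475, 0]) cube([70, 70, 674]);
translate([363, -425, 0]) {
  translate([0, 0, 360]) cube([332, 305, 26]);
  translate([21, 21, 0]) cylinder(h = 360, r = 21);
  translate([311, 21, 0]) cylinder(h = 360, r = 21);
  translate([21, 284, 0]) cylinder(h = 360, r = 21);
  translate([311, 284, 0]) cylinder(h = 360, r = 21);
}
translate([363, 697, 0]) {
  translate([0, 0, 360]) cube([332, 305, 26]);
  translate([21, 21, 0]) cylinder(h = 360, r = 21);
  translate([311, 21, 0]) cylinder(h = 360, r = 21);
  translate([21, 284, 0]) cylinder(h = 360, r = 21);
  translate([311, 284, 0]) cylinder(h = 360, r = 21);
}
translate([-452, 136, 0]) {
  translate([0, 0, 360]) cube([332, 305, 26]);
  translate([21, 21, 0]) cylinder(h = 360, r = 21);
  translate([311, 21, 0]) cylinder(h = 360, r = 21);
  translate([21, 284, 0]) cylinder(h = 360, r = 21);
  translate([311, 284, 0]) cylinder(h = 360, r = 21);
}
translate([1178, 136, 0]) {
  translate([0, 0, 360]) cube([332, 305, 26]);
  translate([21, 21, 0]) cylinder(h = 360, r = 21);
  translate([311, 21, 0]) cylinder(h = 360, r = 21);
  translate([21, 284, 0]) cylinder(h = 360, r = 21);
  translate([311, 284, 0]) cylinder(h = 360, r = 21);
}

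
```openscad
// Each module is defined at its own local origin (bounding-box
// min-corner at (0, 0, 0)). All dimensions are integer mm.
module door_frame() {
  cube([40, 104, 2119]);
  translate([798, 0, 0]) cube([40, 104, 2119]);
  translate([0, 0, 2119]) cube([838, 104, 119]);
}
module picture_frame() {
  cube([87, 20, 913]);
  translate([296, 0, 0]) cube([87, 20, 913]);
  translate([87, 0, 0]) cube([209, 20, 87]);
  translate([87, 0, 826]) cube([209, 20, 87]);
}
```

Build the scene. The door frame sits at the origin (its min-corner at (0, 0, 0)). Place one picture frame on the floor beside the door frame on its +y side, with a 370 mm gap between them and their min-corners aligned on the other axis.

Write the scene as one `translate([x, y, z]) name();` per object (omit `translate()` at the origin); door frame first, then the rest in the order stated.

door_frame();
translate([0, 474, 0]) picture_frame();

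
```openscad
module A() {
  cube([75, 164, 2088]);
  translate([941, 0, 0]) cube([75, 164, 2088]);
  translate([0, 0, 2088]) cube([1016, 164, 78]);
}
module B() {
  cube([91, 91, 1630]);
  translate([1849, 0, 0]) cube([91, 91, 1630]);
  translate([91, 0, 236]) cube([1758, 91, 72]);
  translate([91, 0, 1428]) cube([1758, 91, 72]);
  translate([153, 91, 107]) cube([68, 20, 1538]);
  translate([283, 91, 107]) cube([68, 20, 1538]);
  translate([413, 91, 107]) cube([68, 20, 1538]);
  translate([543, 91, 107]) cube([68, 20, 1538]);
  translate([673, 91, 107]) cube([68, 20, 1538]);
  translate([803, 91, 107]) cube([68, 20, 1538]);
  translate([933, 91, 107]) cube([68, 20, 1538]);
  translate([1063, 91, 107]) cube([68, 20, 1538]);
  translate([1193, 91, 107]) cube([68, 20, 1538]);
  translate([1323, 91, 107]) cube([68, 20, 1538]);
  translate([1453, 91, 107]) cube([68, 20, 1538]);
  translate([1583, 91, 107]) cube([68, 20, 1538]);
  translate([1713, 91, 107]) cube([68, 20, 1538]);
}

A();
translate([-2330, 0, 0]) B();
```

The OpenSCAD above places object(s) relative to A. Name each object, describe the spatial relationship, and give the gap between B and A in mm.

The fence section's nearest face is 390 mm from the door frame's −x face.

A is a door frame. B is a fence section. The fence section is on the floor beside the door frame on its −x side. The gap between the fence section and the door frame is 390 mm.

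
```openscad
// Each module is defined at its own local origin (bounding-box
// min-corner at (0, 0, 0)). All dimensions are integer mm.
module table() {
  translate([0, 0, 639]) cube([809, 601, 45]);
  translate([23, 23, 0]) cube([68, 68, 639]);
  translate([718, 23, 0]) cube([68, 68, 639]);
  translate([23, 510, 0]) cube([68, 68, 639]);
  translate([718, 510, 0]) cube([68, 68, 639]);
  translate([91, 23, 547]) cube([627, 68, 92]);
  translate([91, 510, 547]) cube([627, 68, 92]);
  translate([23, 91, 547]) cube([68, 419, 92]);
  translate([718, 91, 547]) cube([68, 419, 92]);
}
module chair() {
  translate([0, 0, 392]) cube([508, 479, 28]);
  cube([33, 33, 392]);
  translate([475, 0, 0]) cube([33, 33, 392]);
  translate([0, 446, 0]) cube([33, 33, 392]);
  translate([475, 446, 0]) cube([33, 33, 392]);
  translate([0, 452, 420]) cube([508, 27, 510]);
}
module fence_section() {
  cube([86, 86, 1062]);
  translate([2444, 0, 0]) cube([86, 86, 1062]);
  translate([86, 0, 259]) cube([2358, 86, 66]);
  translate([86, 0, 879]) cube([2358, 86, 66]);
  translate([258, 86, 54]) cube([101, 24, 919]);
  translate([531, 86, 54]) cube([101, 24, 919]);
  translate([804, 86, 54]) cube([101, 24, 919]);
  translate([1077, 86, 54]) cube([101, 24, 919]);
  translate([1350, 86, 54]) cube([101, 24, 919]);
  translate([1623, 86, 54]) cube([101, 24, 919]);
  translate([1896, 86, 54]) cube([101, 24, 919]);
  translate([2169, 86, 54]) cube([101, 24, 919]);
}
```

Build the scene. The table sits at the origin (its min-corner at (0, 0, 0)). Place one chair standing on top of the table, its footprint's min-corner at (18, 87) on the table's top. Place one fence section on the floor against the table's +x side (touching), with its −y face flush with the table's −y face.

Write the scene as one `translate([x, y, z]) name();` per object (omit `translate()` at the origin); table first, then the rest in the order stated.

table();
translate([18, 87, 684]) chair();
translate([809, 0, 0]) fence_section();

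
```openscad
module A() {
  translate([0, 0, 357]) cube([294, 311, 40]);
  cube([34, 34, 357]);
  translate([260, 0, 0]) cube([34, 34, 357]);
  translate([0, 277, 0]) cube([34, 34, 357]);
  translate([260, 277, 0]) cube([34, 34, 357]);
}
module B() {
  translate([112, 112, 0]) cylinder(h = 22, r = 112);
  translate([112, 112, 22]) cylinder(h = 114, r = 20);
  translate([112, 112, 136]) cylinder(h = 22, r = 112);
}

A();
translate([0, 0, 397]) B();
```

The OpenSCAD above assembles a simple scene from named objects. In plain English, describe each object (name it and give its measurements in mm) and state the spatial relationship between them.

A is a four-legged stool. The seat is 294×311 mm, 40 mm thick, top at z = 397 mm. It stands on four square legs, each 34×34 mm in cross-section, from z = 0 to the seat underside, each flush with a corner of the seat.

B is a spool: two coaxial disc flanges of radius 112 mm and thickness 22 mm, joined by a core cylinder of radius 20 mm and height 114 mm. The lower flange rests on z = 0 and the three cylinders share a vertical axis.

The spool is on top of the stool.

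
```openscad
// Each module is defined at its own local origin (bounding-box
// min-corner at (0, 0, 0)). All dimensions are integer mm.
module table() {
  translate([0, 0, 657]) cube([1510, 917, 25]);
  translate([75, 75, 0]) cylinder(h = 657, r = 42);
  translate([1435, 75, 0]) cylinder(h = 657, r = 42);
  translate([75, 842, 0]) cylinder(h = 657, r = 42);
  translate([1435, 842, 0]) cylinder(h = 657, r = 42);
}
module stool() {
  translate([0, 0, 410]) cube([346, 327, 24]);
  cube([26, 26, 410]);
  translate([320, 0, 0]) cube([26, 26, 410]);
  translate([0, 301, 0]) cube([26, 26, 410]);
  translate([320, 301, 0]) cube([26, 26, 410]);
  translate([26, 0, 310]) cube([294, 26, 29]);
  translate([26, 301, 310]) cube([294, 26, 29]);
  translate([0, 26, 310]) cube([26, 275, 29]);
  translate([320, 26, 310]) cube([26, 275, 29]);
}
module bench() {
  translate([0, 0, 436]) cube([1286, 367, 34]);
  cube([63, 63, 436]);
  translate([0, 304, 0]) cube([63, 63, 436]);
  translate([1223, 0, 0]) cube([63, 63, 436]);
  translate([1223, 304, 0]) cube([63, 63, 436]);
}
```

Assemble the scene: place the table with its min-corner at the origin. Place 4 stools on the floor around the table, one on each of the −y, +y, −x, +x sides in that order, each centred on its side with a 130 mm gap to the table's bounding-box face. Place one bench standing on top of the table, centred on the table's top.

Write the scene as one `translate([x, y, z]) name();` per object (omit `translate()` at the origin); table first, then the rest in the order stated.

table();
translate([582, -457, 0]) stool();
translate([582, 1047, 0]) stool();
translate([-476, 295, 0]) stool();
translate([1640, 295, 0]) stool();
translate([112, 275, 682]) bench();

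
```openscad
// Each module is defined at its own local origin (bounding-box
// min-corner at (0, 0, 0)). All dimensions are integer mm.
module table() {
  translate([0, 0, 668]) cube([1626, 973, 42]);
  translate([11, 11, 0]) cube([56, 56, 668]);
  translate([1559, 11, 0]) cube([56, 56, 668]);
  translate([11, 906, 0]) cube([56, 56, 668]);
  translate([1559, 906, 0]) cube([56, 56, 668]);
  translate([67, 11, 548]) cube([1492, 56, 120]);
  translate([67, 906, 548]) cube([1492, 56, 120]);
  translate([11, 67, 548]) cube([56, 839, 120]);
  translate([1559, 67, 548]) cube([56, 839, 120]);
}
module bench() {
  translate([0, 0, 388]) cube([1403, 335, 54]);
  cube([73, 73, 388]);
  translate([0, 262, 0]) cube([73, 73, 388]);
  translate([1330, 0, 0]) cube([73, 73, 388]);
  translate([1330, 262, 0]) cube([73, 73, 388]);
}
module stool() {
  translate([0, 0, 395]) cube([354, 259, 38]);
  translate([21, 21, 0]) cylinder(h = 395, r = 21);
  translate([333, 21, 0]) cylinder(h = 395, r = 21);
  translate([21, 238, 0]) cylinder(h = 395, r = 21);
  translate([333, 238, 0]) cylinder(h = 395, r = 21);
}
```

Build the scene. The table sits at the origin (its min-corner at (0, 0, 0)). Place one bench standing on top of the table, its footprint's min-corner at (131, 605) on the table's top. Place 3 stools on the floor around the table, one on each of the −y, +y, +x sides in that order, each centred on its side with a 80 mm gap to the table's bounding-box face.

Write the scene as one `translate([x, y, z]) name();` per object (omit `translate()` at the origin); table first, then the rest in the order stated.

table();
translate([131, 605, 710]) bench();
translate([636, -339, 0]) stool();
translate([636, 1053, 0]) stool();
translate([1706, 357, 0]) stool();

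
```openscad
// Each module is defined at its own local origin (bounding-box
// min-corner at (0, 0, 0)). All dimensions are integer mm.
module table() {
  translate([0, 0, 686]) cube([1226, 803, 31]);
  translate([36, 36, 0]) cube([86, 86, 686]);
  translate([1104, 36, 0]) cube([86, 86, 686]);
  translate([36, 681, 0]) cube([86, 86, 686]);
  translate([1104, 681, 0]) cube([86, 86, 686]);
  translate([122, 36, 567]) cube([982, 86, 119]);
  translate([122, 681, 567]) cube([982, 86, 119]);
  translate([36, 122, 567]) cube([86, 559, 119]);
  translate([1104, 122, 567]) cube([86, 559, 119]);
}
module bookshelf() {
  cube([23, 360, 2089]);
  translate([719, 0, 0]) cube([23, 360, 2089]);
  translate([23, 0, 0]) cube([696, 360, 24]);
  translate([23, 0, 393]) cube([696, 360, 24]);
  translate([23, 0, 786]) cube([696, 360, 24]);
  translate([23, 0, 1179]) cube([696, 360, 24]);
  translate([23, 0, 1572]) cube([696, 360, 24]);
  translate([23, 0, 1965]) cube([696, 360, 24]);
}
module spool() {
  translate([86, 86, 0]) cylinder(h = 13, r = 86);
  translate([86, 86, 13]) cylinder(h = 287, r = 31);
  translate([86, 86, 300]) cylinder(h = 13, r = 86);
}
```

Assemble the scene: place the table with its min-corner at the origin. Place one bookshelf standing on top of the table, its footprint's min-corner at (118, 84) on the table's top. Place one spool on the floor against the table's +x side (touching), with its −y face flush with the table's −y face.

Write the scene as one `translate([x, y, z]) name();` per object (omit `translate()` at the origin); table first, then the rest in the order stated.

table();
translate([118, 84, 717]) bookshelf();
translate([1226, 0, 0]) spool();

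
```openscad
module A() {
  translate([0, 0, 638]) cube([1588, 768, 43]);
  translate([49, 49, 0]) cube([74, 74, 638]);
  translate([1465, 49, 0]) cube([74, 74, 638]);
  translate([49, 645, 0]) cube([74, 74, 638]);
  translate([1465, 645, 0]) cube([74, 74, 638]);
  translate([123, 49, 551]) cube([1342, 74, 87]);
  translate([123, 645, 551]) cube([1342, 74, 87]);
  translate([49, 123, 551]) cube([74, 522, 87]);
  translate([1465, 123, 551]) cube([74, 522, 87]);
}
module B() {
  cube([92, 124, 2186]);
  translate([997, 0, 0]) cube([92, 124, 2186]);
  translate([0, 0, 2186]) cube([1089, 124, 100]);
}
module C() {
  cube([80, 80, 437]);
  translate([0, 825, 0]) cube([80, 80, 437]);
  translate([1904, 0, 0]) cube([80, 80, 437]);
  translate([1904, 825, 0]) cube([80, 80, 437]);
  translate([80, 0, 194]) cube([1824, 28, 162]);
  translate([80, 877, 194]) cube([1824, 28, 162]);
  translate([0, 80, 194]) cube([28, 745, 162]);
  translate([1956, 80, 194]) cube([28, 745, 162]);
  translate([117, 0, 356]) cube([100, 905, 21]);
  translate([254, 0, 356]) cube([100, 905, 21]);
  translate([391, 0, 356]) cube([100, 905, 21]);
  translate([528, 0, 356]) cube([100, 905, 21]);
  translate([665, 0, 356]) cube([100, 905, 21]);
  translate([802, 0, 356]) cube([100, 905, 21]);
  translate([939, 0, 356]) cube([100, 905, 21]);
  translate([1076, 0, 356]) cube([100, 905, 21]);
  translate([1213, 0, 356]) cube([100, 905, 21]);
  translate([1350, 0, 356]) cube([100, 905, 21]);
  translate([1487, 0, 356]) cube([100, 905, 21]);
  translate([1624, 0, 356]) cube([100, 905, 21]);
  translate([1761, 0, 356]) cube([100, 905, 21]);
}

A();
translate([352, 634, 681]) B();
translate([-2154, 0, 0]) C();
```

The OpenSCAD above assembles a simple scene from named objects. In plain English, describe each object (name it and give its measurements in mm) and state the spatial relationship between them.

A is a table: top 1588 mm (x) × 768 mm (y), 43 mm thick, upper face at z = 681 mm, on four 74×74 mm square legs, each inset 49 mm from the nearest pair of top edges, running from z = 0 to the bottom of the top. Four apron rails, 74 mm thick and 87 mm tall, run between adjacent legs with their top edges flush with the underside of the top and their outer faces flush with the legs' outer faces.

B is a door frame. The clear opening is 905 mm wide and 2186 mm high. Two 92 mm wide jambs, 124 mm deep, stand either side of the opening from the floor to the top of the opening. A 100 mm thick head sits across the top of both jambs, spanning the full outside width of the frame.

C is a bed frame 1984 mm long (x) by 905 mm wide (y). Four 80×80 mm corner posts, 437 mm tall, at the corners of the footprint. Four rails of 28 mm thickness and 162 mm height run between adjacent posts with their undersides at z = 194 mm, their outer faces flush with the outside of the frame (the two x-running rails run between the posts' inner faces; the two y-running rails run between the posts' inner faces). 13 slats, each 100 mm wide (x) and 21 mm thick, lie across the top of the two x-running rails, running the full 905 mm width of the frame in y; the slats are evenly spaced along x between the inner faces of the end posts with equal gaps (rounded down to the nearest mm) at the −x end and between each pair — any rounding remainder accumulates at the +x end.

The door frame is on top of the table. The bed frame is on the floor beside the table on its −x side.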